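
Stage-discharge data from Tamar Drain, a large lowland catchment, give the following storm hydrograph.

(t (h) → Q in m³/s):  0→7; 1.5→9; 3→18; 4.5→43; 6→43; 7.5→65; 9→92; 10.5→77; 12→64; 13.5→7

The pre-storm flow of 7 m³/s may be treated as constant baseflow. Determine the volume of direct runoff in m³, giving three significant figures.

Direct-runoff ordinates (Q − Q_b): 0.0, 2.0, 11.0, 36.0, 36.0, 58.0, 85.0, 70.0, 57.0, 0.0 m³/s.
ΣQ_DR = 355.0 m³/s.
With Δt = 1.5 h = 5400 s, V = ΣQ_DR · Δt = 355.0 × 5400 = 1.92 × 10^6 m³.

V ≈ 1.92 × 10^6 m³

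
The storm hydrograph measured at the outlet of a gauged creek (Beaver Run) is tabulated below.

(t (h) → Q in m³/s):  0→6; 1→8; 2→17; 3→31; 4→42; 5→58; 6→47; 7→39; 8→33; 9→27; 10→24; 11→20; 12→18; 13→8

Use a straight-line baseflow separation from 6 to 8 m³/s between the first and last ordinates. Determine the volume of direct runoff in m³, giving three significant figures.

Direct-runoff ordinates (Q − Q_b): 0.00, 1.85, 10.69, 24.54, 35.38, 51.23, 40.08, 31.92, 25.77, 19.62, 16.46, 12.31, 10.15, 0.00 m³/s.
ΣQ_DR = 280.0 m³/s.
With Δt = 1 h = 3600 s, V = ΣQ_DR · Δt = 280.0 × 3600 = 1.01 × 10^6 m³.

V ≈ 1.01 × 10^6 m³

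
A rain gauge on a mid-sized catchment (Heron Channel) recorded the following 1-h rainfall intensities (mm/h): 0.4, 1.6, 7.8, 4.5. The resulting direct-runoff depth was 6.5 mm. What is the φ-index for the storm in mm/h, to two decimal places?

φ ≈ 2.90 mm/h

Only the 2 blocks with intensity above φ contribute runoff: 7.8, 4.5 mm/h.
Σ(I−φ)·Δt = d  ⇒  (7.8+4.5 − 2φ)·1 = 6.5
φ = (12.30 − 6.5/1) / 2 = 2.90 mm/h.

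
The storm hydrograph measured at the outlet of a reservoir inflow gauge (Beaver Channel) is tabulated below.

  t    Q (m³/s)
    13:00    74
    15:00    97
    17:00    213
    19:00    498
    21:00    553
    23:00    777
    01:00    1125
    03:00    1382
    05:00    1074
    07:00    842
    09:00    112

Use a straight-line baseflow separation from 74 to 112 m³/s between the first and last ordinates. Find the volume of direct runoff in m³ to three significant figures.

V ≈ 4.12 × 10^7 m³

Direct-runoff ordinates (Q − Q_b): 0.00, 19.20, 131.40, 412.60, 463.80, 684.00, 1028.20, 1281.40, 969.60, 733.80, 0.00 m³/s.
ΣQ_DR = 5724 m³/s.
With Δt = 2 h = 7200 s, V = ΣQ_DR · Δt = 5724 × 7200 = 4.12 × 10^7 m³.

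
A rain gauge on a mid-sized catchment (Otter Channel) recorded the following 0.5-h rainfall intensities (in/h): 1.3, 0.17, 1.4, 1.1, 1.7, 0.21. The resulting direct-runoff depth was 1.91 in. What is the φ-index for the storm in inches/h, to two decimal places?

φ ≈ 0.42 in/h

Only the 4 blocks with intensity above φ contribute runoff: 1.3, 1.4, 1.1, 1.7 in/h.
Σ(I−φ)·Δt = d  ⇒  (1.3+1.4+1.1+1.7 − 4φ)·0.5 = 1.91
φ = (5.500 − 1.91/0.5) / 4 = 0.42 in/h.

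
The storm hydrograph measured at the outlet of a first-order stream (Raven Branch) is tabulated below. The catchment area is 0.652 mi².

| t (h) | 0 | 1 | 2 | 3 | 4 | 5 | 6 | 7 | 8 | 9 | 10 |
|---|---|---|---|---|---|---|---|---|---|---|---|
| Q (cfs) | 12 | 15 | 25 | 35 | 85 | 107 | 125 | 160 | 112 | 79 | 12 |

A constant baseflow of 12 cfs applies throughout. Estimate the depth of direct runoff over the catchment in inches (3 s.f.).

Direct runoff: 0.0, 3.0, 13.0, 23.0, 73.0, 95.0, 113.0, 148.0, 100.0, 67.0, 0.0 cfs; ΣQ_DR = 635.0 cfs.
V = ΣQ_DR · Δt = 635.0 × 3600 s = 2.286 × 10^6 ft³.
Over A = 0.652 mi², depth = V / A = 1.51 in.

d ≈ 1.51 in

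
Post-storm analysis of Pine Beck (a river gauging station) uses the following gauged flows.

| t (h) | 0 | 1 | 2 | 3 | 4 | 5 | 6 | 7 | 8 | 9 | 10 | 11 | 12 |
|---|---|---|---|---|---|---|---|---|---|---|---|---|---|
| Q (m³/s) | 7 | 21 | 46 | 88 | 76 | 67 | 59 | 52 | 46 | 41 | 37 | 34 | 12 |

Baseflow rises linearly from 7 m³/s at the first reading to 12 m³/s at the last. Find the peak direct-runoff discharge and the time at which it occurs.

Subtracting baseflow gives direct-runoff ordinates: 0.00, 13.58, 38.17, 79.75, 67.33, 57.92, 49.50, 42.08, 35.67, 30.25, 25.83, 22.42, 0.00 m³/s.
The maximum is 79.75 m³/s, occurring at the reading for t = 3 h.

Q_p = 79.75 m³/s at t = 3 h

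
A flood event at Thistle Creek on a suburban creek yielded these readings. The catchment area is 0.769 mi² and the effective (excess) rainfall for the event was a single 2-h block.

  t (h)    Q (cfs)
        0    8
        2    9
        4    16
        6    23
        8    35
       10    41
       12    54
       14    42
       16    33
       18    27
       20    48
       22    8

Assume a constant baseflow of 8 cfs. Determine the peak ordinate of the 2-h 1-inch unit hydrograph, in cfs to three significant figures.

Direct runoff: 0.0, 1.0, 8.0, 15.0, 27.0, 33.0, 46.0, 34.0, 25.0, 19.0, 40.0, 0.0 cfs; ΣQ_DR = 248.0 cfs, peak = 46.0 cfs.
Runoff depth d = ΣQ_DR·Δt / A = 248.0 × 7200 / (0.769 mi²) = 0.9995 in.
The 1-inch UH is the DRH scaled by (1 in)/d, so U_p = 46.0 × 1/0.9995 = 46.0 cfs.

U_p ≈ 46.0 cfs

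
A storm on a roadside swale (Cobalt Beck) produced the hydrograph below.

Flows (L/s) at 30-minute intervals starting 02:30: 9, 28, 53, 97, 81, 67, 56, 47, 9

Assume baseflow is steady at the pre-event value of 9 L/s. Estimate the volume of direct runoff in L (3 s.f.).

Direct-runoff ordinates (Q − Q_b): 0.0, 19.0, 44.0, 88.0, 72.0, 58.0, 47.0, 38.0, 0.0 L/s.
ΣQ_DR = 366.0 L/s.
With Δt = 0.5 h = 1800 s, V = ΣQ_DR · Δt = 366.0 × 1800 = 6.59 × 10^5 L.

V ≈ 6.59 × 10^5 L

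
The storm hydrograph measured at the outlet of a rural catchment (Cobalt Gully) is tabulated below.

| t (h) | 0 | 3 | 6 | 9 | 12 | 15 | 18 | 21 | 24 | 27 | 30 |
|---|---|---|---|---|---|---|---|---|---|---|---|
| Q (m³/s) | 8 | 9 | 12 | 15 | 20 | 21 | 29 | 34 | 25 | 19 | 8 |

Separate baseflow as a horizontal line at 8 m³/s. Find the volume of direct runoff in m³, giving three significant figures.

V ≈ 1.21 × 10^6 m³

Direct-runoff ordinates (Q − Q_b): 0.0, 1.0, 4.0, 7.0, 12.0, 13.0, 21.0, 26.0, 17.0, 11.0, 0.0 m³/s.
ΣQ_DR = 112.0 m³/s.
With Δt = 3 h = 10800 s, V = ΣQ_DR · Δt = 112.0 × 10800 = 1.21 × 10^6 m³.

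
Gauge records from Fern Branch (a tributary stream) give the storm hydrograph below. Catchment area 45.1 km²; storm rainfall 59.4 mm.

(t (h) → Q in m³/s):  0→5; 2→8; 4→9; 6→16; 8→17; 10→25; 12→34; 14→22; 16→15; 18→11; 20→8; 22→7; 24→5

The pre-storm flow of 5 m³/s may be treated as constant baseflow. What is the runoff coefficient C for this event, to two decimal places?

ΣQ_DR = 117.0 m³/s; V = ΣQ_DR·Δt = 8.424 × 10^5 m³.
Runoff depth d = V / A = 18.68 mm.
C = d / P = 18.68 / 59.4 = 0.31.

C ≈ 0.31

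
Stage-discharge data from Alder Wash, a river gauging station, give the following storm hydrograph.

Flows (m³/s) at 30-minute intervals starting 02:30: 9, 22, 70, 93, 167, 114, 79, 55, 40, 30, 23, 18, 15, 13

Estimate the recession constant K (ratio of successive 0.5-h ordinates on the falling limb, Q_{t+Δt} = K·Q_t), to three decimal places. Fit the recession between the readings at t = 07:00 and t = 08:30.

K ≈ 0.794

Using the recession-limb readings at t = 07:00 and t = 08:30: Q falls from 30 to 15 m³/s over 3 intervals.
K = (Q₂/Q₁)^(1/3) = (15/30)^(1/3) = 0.794.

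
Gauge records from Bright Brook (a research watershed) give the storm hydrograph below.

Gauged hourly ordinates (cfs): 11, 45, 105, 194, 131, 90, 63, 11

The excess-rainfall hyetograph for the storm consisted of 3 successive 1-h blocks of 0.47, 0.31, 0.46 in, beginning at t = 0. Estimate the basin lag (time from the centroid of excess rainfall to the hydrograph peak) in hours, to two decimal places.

t_L ≈ 1.51 h

Centroid of excess rainfall: t_c = Σ P_i·t̄_i / ΣP_i = 1.4919 h (block centres at 0.5, 1.5, 2.5 h).
Hydrograph peak occurs at t = 3 h, so basin lag t_L = 3 − 1.4919 = 1.51 h.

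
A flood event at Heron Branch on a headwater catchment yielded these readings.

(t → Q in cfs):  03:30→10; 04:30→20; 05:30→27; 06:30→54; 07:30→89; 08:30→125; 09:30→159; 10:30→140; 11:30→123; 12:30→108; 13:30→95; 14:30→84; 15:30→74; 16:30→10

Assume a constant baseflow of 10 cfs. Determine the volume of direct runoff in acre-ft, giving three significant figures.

V ≈ 80.8 acre-ft

Direct-runoff ordinates (Q − Q_b): 0.0, 10.0, 17.0, 44.0, 79.0, 115.0, 149.0, 130.0, 113.0, 98.0, 85.0, 74.0, 64.0, 0.0 cfs.
ΣQ_DR = 978.0 cfs.
With Δt = 1 h = 3600 s, V = ΣQ_DR · Δt = 978.0 × 3600 = 3.52 × 10^6 ft³ = 80.8 acre-ft.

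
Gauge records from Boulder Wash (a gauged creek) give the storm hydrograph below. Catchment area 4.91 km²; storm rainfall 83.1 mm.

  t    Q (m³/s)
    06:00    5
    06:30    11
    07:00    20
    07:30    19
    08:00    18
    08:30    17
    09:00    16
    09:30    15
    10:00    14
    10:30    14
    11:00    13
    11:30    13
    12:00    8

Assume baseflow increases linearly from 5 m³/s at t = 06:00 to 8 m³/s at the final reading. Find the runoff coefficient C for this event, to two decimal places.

ΣQ_DR = 98.50 m³/s; V = ΣQ_DR·Δt = 1.773 × 10^5 m³.
Runoff depth d = V / A = 36.11 mm.
C = d / P = 36.11 / 83.1 = 0.43.

C ≈ 0.43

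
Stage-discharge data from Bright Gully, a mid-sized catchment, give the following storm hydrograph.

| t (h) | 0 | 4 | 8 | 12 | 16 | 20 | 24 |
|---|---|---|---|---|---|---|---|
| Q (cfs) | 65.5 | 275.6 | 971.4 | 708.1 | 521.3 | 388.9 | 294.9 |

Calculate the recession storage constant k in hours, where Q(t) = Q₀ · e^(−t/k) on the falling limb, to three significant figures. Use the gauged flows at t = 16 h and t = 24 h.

k ≈ 14.0 h

On the falling limb, Q drops from 521.3 to 294.9 cfs between t = 16 h and t = 24 h (Δt = 8 h).
k = −Δt / ln(Q₂/Q₁) = −8 / ln(294.9/521.3) = 14.0 h.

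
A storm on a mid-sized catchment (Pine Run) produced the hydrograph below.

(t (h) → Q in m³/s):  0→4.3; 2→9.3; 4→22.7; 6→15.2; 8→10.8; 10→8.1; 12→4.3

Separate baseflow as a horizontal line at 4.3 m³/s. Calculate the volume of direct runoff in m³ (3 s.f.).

V ≈ 3.21 × 10^5 m³

Direct-runoff ordinates (Q − Q_b): 0.0, 5.0, 18.4, 10.9, 6.5, 3.8, 0.0 m³/s.
ΣQ_DR = 44.60 m³/s.
With Δt = 2 h = 7200 s, V = ΣQ_DR · Δt = 44.60 × 7200 = 3.21 × 10^5 m³.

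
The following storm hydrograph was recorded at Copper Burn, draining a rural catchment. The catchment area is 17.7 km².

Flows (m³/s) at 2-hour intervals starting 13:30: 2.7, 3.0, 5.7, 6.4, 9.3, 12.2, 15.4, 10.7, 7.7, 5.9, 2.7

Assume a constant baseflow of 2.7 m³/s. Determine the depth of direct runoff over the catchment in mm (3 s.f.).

d ≈ 21.2 mm

Direct runoff: 0.0, 0.3, 3.0, 3.7, 6.6, 9.5, 12.7, 8.0, 5.0, 3.2, 0.0 m³/s; ΣQ_DR = 52.00 m³/s.
V = ΣQ_DR · Δt = 52.00 × 7200 s = 3.744 × 10^5 m³.
Over A = 17.7 km², depth = V / A = 21.2 mm.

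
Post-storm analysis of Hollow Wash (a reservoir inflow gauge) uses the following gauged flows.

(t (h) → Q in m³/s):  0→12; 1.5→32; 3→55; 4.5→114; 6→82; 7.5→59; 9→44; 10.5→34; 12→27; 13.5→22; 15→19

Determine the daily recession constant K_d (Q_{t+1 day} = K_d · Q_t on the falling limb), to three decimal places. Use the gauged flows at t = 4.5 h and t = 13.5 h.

K_d ≈ 0.012

Between t = 4.5 h and t = 13.5 h the flow falls from 114 to 22 m³/s over 6×1.5 h = 9 h.
Per-interval ratio K = (22/114)^(1/6) = 0.7602; K_d = K^(24/1.5) = 0.012.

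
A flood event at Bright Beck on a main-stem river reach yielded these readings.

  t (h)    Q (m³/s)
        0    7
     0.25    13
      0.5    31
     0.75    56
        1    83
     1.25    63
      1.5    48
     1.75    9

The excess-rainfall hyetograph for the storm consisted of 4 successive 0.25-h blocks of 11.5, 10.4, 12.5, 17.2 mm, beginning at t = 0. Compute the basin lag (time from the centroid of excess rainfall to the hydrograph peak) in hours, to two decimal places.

t_L ≈ 0.45 h

Centroid of excess rainfall: t_c = Σ P_i·t̄_i / ΣP_i = 0.5465 h (block centres at 0.125, 0.375, 0.625, 0.875 h).
Hydrograph peak occurs at t = 1 h, so basin lag t_L = 1 − 0.5465 = 0.45 h.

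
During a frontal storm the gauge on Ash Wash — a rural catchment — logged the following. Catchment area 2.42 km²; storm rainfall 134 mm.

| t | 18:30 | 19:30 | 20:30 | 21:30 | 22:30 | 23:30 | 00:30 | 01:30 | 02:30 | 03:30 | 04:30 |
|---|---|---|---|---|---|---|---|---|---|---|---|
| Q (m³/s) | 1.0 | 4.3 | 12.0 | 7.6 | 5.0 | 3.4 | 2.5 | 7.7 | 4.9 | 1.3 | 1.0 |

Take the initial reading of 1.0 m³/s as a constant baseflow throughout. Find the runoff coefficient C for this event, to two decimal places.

C ≈ 0.44

ΣQ_DR = 39.70 m³/s; V = ΣQ_DR·Δt = 1.429 × 10^5 m³.
Runoff depth d = V / A = 59.06 mm.
C = d / P = 59.06 / 134 = 0.44.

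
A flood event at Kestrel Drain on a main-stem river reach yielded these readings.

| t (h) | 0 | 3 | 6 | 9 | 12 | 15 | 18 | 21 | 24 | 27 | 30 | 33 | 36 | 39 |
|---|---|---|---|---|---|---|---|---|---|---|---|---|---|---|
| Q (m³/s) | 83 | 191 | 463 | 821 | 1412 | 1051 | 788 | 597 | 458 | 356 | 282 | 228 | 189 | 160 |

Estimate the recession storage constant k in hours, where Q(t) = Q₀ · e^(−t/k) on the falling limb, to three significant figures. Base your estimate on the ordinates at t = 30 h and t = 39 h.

On the falling limb, Q drops from 282 to 160 m³/s between t = 30 h and t = 39 h (Δt = 9 h).
k = −Δt / ln(Q₂/Q₁) = −9 / ln(160/282) = 15.9 h.

k ≈ 15.9 h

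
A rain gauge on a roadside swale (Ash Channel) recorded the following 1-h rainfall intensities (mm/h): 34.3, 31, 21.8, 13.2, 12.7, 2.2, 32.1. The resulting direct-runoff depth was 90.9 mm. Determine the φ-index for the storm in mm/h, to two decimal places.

Only the 6 blocks with intensity above φ contribute runoff: 34.3, 31, 21.8, 13.2, 12.7, 32.1 mm/h.
Σ(I−φ)·Δt = d  ⇒  (34.3+31+21.8+13.2+12.7+32.1 − 6φ)·1 = 90.9
φ = (145.1 − 90.9/1) / 6 = 9.03 mm/h.

φ ≈ 9.03 mm/h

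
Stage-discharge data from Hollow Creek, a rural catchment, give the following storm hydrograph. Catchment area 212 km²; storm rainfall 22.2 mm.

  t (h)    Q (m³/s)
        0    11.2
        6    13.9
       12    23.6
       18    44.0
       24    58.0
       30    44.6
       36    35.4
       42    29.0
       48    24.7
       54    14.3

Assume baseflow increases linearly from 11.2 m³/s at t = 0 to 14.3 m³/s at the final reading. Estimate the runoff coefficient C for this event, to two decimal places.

C ≈ 0.79

ΣQ_DR = 171.2 m³/s; V = ΣQ_DR·Δt = 3.698 × 10^6 m³.
Runoff depth d = V / A = 17.44 mm.
C = d / P = 17.44 / 22.2 = 0.79.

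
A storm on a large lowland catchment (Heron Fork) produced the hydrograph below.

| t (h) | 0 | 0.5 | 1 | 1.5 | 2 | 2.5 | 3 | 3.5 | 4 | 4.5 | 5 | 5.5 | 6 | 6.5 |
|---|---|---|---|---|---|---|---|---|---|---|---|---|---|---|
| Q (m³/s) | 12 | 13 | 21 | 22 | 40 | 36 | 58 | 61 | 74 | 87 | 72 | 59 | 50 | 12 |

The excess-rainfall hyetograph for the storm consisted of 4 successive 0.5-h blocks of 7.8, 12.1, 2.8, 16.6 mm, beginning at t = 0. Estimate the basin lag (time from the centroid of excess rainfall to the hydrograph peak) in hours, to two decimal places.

t_L ≈ 3.39 h

Centroid of excess rainfall: t_c = Σ P_i·t̄_i / ΣP_i = 1.1088 h (block centres at 0.25, 0.75, 1.25, 1.75 h).
Hydrograph peak occurs at t = 4.5 h, so basin lag t_L = 4.5 − 1.1088 = 3.39 h.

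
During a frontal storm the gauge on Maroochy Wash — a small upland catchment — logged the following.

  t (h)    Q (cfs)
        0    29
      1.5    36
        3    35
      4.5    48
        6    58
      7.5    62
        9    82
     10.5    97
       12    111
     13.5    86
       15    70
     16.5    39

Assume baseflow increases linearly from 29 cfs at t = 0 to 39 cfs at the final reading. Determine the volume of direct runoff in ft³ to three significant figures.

Direct-runoff ordinates (Q − Q_b): 0.00, 6.09, 4.18, 16.27, 25.36, 28.45, 47.55, 61.64, 74.73, 48.82, 31.91, 0.00 cfs.
ΣQ_DR = 345.0 cfs.
With Δt = 1.5 h = 5400 s, V = ΣQ_DR · Δt = 345.0 × 5400 = 1.86 × 10^6 ft³.

V ≈ 1.86 × 10^6 ft³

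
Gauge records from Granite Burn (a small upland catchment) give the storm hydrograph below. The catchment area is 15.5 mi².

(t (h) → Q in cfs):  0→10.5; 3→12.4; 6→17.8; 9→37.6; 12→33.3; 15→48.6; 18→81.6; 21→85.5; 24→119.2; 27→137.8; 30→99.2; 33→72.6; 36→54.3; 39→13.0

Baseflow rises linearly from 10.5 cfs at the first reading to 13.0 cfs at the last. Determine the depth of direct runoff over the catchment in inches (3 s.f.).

d ≈ 0.198 in

Direct runoff: 0.00, 1.71, 6.92, 26.52, 22.03, 37.14, 69.95, 73.65, 107.16, 125.57, 86.78, 59.98, 41.49, 0.00 cfs; ΣQ_DR = 658.9 cfs.
V = ΣQ_DR · Δt = 658.9 × 10800 s = 7.116 × 10^6 ft³.
Over A = 15.5 mi², depth = V / A = 0.198 in.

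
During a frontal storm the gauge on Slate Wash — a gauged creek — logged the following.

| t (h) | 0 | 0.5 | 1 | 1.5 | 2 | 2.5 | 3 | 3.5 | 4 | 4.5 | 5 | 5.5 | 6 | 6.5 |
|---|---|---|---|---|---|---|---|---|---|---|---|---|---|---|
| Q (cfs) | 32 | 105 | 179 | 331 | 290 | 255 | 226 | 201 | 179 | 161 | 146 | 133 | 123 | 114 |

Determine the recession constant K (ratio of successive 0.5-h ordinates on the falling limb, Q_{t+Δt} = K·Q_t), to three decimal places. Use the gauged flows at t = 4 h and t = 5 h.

Using the recession-limb readings at t = 4 h and t = 5 h: Q falls from 179 to 146 cfs over 2 intervals.
K = (Q₂/Q₁)^(1/2) = (146/179)^(1/2) = 0.903.

K ≈ 0.903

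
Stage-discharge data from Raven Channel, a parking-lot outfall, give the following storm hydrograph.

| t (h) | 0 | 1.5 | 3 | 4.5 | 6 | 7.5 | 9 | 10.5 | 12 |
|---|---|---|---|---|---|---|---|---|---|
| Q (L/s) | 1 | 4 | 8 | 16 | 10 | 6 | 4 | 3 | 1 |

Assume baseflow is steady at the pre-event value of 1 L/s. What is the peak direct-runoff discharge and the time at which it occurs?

Q_p = 15.0 L/s at t = 4.5 h

Subtracting baseflow gives direct-runoff ordinates: 0.0, 3.0, 7.0, 15.0, 9.0, 5.0, 3.0, 2.0, 0.0 L/s.
The maximum is 15.0 L/s, occurring at the reading for t = 4.5 h.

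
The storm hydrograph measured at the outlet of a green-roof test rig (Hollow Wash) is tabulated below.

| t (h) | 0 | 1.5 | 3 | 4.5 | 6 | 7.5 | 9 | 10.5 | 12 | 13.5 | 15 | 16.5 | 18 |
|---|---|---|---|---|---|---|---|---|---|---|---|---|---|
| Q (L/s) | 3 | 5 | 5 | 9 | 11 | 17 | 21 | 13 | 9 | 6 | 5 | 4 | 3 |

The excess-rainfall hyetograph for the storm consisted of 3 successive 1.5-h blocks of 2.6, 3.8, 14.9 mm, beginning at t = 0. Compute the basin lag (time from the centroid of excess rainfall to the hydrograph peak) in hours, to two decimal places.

t_L ≈ 5.88 h

Centroid of excess rainfall: t_c = Σ P_i·t̄_i / ΣP_i = 3.1162 h (block centres at 0.75, 2.25, 3.75 h).
Hydrograph peak occurs at t = 9 h, so basin lag t_L = 9 − 3.1162 = 5.88 h.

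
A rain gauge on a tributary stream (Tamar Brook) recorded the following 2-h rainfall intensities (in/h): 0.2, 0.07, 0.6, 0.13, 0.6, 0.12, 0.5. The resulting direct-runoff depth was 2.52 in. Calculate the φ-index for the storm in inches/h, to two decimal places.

φ ≈ 0.16 in/h

Only the 4 blocks with intensity above φ contribute runoff: 0.2, 0.6, 0.6, 0.5 in/h.
Σ(I−φ)·Δt = d  ⇒  (0.2+0.6+0.6+0.5 − 4φ)·2 = 2.52
φ = (1.900 − 2.52/2) / 4 = 0.16 in/h.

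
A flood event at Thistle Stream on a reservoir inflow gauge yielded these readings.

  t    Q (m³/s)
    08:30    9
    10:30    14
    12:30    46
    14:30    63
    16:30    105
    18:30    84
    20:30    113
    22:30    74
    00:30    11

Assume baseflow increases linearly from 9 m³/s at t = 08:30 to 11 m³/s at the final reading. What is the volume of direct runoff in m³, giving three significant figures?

Direct-runoff ordinates (Q − Q_b): 0.00, 4.75, 36.50, 53.25, 95.00, 73.75, 102.50, 63.25, 0.00 m³/s.
ΣQ_DR = 429.0 m³/s.
With Δt = 2 h = 7200 s, V = ΣQ_DR · Δt = 429.0 × 7200 = 3.09 × 10^6 m³.

V ≈ 3.09 × 10^6 m³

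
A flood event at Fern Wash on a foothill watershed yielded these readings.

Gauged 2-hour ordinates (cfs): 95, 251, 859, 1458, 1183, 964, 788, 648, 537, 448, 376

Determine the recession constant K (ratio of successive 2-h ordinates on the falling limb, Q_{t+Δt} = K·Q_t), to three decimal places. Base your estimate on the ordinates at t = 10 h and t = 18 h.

Using the recession-limb readings at t = 10 h and t = 18 h: Q falls from 964 to 448 cfs over 4 intervals.
K = (Q₂/Q₁)^(1/4) = (448/964)^(1/4) = 0.826.

K ≈ 0.826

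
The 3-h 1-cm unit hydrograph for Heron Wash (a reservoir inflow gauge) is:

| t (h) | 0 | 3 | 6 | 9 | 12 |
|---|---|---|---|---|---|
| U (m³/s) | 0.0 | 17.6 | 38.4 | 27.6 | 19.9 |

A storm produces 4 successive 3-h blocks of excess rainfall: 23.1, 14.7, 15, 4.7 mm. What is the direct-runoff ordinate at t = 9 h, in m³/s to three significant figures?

By discrete convolution, Q_j = Σ (P_i / 10 mm) · U_{j−i}.
At t = 9 h (j=3): Q = (23.1/10)·27.6 + (14.7/10)·38.4 + (15/10)·17.6 + (4.7/10)·0.0 = 147 m³/s.

Q ≈ 147 m³/s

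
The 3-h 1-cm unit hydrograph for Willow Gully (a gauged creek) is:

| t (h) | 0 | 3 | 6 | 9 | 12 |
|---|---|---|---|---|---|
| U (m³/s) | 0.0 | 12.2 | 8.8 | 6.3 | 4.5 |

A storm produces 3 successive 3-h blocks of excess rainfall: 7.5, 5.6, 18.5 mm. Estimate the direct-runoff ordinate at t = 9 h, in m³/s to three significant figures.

Q ≈ 32.2 m³/s

By discrete convolution, Q_j = Σ (P_i / 10 mm) · U_{j−i}.
At t = 9 h (j=3): Q = (7.5/10)·6.3 + (5.6/10)·8.8 + (18.5/10)·12.2 = 32.2 m³/s.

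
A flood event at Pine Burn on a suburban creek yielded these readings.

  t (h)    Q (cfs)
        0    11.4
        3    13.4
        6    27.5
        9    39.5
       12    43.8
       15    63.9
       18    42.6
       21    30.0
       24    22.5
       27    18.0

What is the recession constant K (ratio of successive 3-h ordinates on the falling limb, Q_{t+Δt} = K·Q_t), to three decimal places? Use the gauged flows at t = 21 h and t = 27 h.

K ≈ 0.775

Using the recession-limb readings at t = 21 h and t = 27 h: Q falls from 30.0 to 18.0 cfs over 2 intervals.
K = (Q₂/Q₁)^(1/2) = (18.0/30.0)^(1/2) = 0.775.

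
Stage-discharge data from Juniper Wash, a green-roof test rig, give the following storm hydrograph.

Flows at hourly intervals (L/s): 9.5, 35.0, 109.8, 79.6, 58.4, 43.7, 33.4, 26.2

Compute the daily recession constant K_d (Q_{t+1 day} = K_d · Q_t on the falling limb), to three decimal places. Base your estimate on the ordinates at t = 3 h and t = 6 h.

K_d ≈ 0.001

Between t = 3 h and t = 6 h the flow falls from 79.6 to 33.4 L/s over 3×1 h = 3 h.
Per-interval ratio K = (33.4/79.6)^(1/3) = 0.7486; K_d = K^(24/1) = 0.001.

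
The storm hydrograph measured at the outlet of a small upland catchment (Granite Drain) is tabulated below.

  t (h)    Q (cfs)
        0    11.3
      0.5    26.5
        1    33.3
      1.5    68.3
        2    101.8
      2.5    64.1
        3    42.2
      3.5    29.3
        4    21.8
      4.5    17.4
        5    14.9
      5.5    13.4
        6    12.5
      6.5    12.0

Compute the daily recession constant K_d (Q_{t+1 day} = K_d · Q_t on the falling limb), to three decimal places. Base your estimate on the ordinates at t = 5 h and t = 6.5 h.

K_d ≈ 0.031

Between t = 5 h and t = 6.5 h the flow falls from 14.9 to 12.0 cfs over 3×0.5 h = 1.5 h.
Per-interval ratio K = (12.0/14.9)^(1/3) = 0.9304; K_d = K^(24/0.5) = 0.031.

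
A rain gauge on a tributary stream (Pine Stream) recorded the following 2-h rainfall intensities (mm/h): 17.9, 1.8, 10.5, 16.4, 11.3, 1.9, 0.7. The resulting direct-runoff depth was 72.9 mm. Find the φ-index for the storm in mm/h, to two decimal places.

φ ≈ 4.91 mm/h

Only the 4 blocks with intensity above φ contribute runoff: 17.9, 10.5, 16.4, 11.3 mm/h.
Σ(I−φ)·Δt = d  ⇒  (17.9+10.5+16.4+11.3 − 4φ)·2 = 72.9
φ = (56.10 − 72.9/2) / 4 = 4.91 mm/h.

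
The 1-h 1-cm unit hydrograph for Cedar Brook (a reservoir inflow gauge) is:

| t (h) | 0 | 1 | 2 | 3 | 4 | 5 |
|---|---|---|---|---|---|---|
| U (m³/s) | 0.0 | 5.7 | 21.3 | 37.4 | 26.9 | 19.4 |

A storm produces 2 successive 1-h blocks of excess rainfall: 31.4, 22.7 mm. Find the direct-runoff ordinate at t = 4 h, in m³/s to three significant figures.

Q ≈ 169 m³/s

By discrete convolution, Q_j = Σ (P_i / 10 mm) · U_{j−i}.
At t = 4 h (j=4): Q = (31.4/10)·26.9 + (22.7/10)·37.4 = 169 m³/s.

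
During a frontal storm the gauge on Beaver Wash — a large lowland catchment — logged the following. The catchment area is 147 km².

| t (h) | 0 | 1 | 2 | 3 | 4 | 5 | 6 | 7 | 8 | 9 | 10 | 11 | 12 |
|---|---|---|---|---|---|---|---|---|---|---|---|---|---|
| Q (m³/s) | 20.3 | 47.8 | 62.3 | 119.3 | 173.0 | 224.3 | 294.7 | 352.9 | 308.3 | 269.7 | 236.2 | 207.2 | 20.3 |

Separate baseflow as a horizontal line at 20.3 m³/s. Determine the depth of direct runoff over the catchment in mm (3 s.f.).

Direct runoff: 0.0, 27.5, 42.0, 99.0, 152.7, 204.0, 274.4, 332.6, 288.0, 249.4, 215.9, 186.9, 0.0 m³/s; ΣQ_DR = 2072 m³/s.
V = ΣQ_DR · Δt = 2072 × 3600 s = 7.461 × 10^6 m³.
Over A = 147 km², depth = V / A = 50.8 mm.

d ≈ 50.8 mm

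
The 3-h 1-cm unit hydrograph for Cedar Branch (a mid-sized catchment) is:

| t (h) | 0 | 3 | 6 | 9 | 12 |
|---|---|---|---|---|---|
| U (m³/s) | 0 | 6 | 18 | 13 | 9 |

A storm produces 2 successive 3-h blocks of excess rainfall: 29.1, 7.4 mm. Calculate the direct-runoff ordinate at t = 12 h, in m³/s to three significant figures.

By discrete convolution, Q_j = Σ (P_i / 10 mm) · U_{j−i}.
At t = 12 h (j=4): Q = (29.1/10)·9 + (7.4/10)·13 = 35.8 m³/s.

Q ≈ 35.8 m³/s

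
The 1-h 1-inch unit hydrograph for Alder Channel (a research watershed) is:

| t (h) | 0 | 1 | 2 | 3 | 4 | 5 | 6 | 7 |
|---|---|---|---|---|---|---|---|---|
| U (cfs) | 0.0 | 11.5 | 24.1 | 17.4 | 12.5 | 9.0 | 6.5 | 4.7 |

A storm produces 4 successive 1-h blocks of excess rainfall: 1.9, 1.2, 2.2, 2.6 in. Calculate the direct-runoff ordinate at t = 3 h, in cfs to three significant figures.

By discrete convolution, Q_j = Σ (P_i / 1 in) · U_{j−i}.
At t = 3 h (j=3): Q = (1.9/1)·17.4 + (1.2/1)·24.1 + (2.2/1)·11.5 + (2.6/1)·0.0 = 87.3 cfs.

Q ≈ 87.3 cfs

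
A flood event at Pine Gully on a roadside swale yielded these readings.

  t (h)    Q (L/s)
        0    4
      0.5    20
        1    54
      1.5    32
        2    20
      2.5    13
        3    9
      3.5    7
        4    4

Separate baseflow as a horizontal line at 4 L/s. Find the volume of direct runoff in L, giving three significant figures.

Direct-runoff ordinates (Q − Q_b): 0.0, 16.0, 50.0, 28.0, 16.0, 9.0, 5.0, 3.0, 0.0 L/s.
ΣQ_DR = 127.0 L/s.
With Δt = 0.5 h = 1800 s, V = ΣQ_DR · Δt = 127.0 × 1800 = 2.29 × 10^5 L.

V ≈ 2.29 × 10^5 L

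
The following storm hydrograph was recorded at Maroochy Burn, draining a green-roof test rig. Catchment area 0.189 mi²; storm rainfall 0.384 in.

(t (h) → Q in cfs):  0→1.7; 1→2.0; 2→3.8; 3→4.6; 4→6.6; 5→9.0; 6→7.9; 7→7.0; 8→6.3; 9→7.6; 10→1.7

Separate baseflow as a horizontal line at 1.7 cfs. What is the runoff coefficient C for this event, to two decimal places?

C ≈ 0.84

ΣQ_DR = 39.50 cfs; V = ΣQ_DR·Δt = 1.422 × 10^5 ft³.
Runoff depth d = V / A = 0.3239 in.
C = d / P = 0.3239 / 0.384 = 0.84.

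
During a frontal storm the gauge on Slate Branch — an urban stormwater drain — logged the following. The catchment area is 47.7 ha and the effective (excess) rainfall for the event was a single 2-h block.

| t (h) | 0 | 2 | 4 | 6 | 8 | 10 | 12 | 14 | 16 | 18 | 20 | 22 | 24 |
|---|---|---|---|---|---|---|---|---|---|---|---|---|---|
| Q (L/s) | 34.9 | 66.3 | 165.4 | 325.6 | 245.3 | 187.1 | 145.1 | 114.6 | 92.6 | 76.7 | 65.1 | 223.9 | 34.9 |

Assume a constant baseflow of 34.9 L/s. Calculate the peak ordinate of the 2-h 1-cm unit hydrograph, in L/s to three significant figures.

Direct runoff: 0.0, 31.4, 130.5, 290.7, 210.4, 152.2, 110.2, 79.7, 57.7, 41.8, 30.2, 189.0, 0.0 L/s; ΣQ_DR = 1324 L/s, peak = 290.7 L/s.
Runoff depth d = ΣQ_DR·Δt / A = 1324 × 7200 / (47.7 ha) = 19.98 mm.
The 1-cm UH is the DRH scaled by (10 mm)/d, so U_p = 290.7 × 10/19.98 = 145 L/s.

U_p ≈ 145 L/s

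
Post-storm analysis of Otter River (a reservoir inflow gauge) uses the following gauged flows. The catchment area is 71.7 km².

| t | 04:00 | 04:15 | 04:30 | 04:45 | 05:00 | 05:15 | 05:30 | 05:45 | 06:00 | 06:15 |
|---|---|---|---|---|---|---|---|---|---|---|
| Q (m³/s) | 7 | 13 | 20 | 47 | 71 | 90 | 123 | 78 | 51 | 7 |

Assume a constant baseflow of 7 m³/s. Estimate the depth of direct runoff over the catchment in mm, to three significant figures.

d ≈ 5.49 mm

Direct runoff: 0.0, 6.0, 13.0, 40.0, 64.0, 83.0, 116.0, 71.0, 44.0, 0.0 m³/s; ΣQ_DR = 437.0 m³/s.
V = ΣQ_DR · Δt = 437.0 × 900 s = 3.933 × 10^5 m³.
Over A = 71.7 km², depth = V / A = 5.49 mm.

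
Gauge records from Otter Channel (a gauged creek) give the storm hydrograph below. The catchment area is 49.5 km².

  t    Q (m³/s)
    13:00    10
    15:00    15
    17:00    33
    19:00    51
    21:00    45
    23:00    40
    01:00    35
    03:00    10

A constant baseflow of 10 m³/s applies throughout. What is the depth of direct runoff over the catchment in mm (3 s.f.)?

d ≈ 23.1 mm

Direct runoff: 0.0, 5.0, 23.0, 41.0, 35.0, 30.0, 25.0, 0.0 m³/s; ΣQ_DR = 159.0 m³/s.
V = ΣQ_DR · Δt = 159.0 × 7200 s = 1.145 × 10^6 m³.
Over A = 49.5 km², depth = V / A = 23.1 mm.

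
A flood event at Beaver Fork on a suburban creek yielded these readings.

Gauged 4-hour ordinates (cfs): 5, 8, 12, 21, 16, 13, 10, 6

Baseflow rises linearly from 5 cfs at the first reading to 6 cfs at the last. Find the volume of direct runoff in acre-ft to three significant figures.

Direct-runoff ordinates (Q − Q_b): 0.00, 2.86, 6.71, 15.57, 10.43, 7.29, 4.14, 0.00 cfs.
ΣQ_DR = 47.00 cfs.
With Δt = 4 h = 14400 s, V = ΣQ_DR · Δt = 47.00 × 14400 = 6.77 × 10^5 ft³ = 15.5 acre-ft.

V ≈ 15.5 acre-ft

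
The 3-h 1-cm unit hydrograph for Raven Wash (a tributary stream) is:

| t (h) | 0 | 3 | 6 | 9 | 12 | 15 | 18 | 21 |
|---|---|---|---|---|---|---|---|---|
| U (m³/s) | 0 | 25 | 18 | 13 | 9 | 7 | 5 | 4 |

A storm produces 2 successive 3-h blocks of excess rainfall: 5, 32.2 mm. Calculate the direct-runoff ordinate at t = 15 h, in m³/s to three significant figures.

By discrete convolution, Q_j = Σ (P_i / 10 mm) · U_{j−i}.
At t = 15 h (j=5): Q = (5/10)·7 + (32.2/10)·9 = 32.5 m³/s.

Q ≈ 32.5 m³/s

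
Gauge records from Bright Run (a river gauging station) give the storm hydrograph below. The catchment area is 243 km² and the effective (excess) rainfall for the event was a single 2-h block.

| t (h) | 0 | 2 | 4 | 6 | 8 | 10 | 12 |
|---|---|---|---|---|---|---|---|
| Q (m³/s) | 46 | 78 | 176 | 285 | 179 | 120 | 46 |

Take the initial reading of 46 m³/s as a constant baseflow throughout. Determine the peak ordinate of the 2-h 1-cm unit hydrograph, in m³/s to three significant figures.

Direct runoff: 0.0, 32.0, 130.0, 239.0, 133.0, 74.0, 0.0 m³/s; ΣQ_DR = 608.0 m³/s, peak = 239.0 m³/s.
Runoff depth d = ΣQ_DR·Δt / A = 608.0 × 7200 / (243 km²) = 18.01 mm.
The 1-cm UH is the DRH scaled by (10 mm)/d, so U_p = 239.0 × 10/18.01 = 133 m³/s.

U_p ≈ 133 m³/s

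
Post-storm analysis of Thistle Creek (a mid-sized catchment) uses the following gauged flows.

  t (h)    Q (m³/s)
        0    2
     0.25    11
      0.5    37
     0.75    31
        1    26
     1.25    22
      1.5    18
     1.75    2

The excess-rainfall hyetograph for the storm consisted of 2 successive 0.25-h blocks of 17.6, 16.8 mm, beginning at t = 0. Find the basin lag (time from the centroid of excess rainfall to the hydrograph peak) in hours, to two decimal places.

t_L ≈ 0.25 h

Centroid of excess rainfall: t_c = Σ P_i·t̄_i / ΣP_i = 0.2471 h (block centres at 0.125, 0.375 h).
Hydrograph peak occurs at t = 0.5 h, so basin lag t_L = 0.5 − 0.2471 = 0.25 h.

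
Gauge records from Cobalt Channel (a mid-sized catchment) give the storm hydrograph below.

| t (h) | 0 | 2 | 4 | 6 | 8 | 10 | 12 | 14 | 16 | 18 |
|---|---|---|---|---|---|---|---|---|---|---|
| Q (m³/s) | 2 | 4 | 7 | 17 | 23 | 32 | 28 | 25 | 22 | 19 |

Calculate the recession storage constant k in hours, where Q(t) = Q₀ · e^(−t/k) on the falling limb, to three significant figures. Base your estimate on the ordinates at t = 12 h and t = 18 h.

On the falling limb, Q drops from 28 to 19 m³/s between t = 12 h and t = 18 h (Δt = 6 h).
k = −Δt / ln(Q₂/Q₁) = −6 / ln(19/28) = 15.5 h.

k ≈ 15.5 h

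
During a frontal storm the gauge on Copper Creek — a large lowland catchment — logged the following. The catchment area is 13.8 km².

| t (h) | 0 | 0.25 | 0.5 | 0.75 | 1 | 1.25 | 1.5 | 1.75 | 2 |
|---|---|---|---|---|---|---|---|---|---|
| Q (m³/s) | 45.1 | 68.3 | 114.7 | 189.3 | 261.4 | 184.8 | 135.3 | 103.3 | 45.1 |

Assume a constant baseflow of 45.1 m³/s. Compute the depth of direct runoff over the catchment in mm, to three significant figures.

d ≈ 48.4 mm

Direct runoff: 0.0, 23.2, 69.6, 144.2, 216.3, 139.7, 90.2, 58.2, 0.0 m³/s; ΣQ_DR = 741.4 m³/s.
V = ΣQ_DR · Δt = 741.4 × 900 s = 6.673 × 10^5 m³.
Over A = 13.8 km², depth = V / A = 48.4 mm.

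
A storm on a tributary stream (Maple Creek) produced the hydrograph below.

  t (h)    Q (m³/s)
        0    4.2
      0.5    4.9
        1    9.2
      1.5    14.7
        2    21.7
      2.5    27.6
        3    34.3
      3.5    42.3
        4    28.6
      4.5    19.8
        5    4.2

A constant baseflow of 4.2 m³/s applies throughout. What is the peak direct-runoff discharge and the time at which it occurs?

Q_p = 38.1 m³/s at t = 3.5 h

Subtracting baseflow gives direct-runoff ordinates: 0.0, 0.7, 5.0, 10.5, 17.5, 23.4, 30.1, 38.1, 24.4, 15.6, 0.0 m³/s.
The maximum is 38.1 m³/s, occurring at the reading for t = 3.5 h.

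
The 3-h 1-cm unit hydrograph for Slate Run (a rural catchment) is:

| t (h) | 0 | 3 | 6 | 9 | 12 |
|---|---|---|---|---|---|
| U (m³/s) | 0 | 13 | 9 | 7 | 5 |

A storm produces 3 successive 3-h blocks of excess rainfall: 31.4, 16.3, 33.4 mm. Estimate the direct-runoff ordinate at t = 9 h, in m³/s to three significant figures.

By discrete convolution, Q_j = Σ (P_i / 10 mm) · U_{j−i}.
At t = 9 h (j=3): Q = (31.4/10)·7 + (16.3/10)·9 + (33.4/10)·13 = 80.1 m³/s.

Q ≈ 80.1 m³/s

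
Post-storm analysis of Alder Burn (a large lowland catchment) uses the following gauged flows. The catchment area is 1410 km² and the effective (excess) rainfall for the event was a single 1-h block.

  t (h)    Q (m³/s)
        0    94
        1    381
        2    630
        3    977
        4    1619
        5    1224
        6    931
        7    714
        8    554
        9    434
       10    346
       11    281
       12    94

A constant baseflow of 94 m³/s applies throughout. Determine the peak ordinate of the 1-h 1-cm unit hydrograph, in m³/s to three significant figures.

U_p ≈ 846 m³/s

Direct runoff: 0.0, 287.0, 536.0, 883.0, 1525.0, 1130.0, 837.0, 620.0, 460.0, 340.0, 252.0, 187.0, 0.0 m³/s; ΣQ_DR = 7057 m³/s, peak = 1525.0 m³/s.
Runoff depth d = ΣQ_DR·Δt / A = 7057 × 3600 / (1410 km²) = 18.02 mm.
The 1-cm UH is the DRH scaled by (10 mm)/d, so U_p = 1525.0 × 10/18.02 = 846 m³/s.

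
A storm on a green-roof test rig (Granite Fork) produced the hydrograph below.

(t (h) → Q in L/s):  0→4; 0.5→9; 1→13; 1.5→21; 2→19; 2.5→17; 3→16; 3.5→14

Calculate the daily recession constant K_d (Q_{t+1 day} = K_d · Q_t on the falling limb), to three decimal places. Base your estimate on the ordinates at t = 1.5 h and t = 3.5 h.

K_d ≈ 0.008

Between t = 1.5 h and t = 3.5 h the flow falls from 21 to 14 L/s over 4×0.5 h = 2 h.
Per-interval ratio K = (14/21)^(1/4) = 0.9036; K_d = K^(24/0.5) = 0.008.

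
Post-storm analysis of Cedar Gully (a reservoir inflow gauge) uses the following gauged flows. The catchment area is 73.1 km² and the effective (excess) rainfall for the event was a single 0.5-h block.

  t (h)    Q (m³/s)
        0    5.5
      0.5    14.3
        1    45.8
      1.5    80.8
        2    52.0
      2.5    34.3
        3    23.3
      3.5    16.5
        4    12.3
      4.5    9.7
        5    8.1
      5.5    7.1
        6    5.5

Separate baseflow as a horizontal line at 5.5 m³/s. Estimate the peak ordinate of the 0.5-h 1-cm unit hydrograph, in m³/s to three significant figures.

Direct runoff: 0.0, 8.8, 40.3, 75.3, 46.5, 28.8, 17.8, 11.0, 6.8, 4.2, 2.6, 1.6, 0.0 m³/s; ΣQ_DR = 243.7 m³/s, peak = 75.3 m³/s.
Runoff depth d = ΣQ_DR·Δt / A = 243.7 × 1800 / (73.1 km²) = 6.001 mm.
The 1-cm UH is the DRH scaled by (10 mm)/d, so U_p = 75.3 × 10/6.001 = 125 m³/s.

U_p ≈ 125 m³/s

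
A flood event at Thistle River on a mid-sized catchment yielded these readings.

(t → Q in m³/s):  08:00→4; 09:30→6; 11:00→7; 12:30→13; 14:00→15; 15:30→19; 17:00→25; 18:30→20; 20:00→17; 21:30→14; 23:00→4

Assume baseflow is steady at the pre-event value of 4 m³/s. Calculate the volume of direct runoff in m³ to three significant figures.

V ≈ 5.40 × 10^5 m³

Direct-runoff ordinates (Q − Q_b): 0.0, 2.0, 3.0, 9.0, 11.0, 15.0, 21.0, 16.0, 13.0, 10.0, 0.0 m³/s.
ΣQ_DR = 100.0 m³/s.
With Δt = 1.5 h = 5400 s, V = ΣQ_DR · Δt = 100.0 × 5400 = 5.40 × 10^5 m³.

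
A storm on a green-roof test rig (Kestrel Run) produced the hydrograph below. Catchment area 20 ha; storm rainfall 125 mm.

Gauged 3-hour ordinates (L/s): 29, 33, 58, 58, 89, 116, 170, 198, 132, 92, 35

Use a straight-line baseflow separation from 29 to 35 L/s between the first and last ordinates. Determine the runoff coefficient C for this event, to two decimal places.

C ≈ 0.28

ΣQ_DR = 658.0 L/s; V = ΣQ_DR·Δt = 7.106 × 10^6 L.
Runoff depth d = V / A = 35.53 mm.
C = d / P = 35.53 / 125 = 0.28.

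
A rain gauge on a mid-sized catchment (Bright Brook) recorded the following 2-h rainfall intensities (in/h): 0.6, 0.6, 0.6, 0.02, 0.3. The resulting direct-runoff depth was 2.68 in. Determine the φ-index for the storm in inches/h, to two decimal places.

φ ≈ 0.19 in/h

Only the 4 blocks with intensity above φ contribute runoff: 0.6, 0.6, 0.6, 0.3 in/h.
Σ(I−φ)·Δt = d  ⇒  (0.6+0.6+0.6+0.3 − 4φ)·2 = 2.68
φ = (2.100 − 2.68/2) / 4 = 0.19 in/h.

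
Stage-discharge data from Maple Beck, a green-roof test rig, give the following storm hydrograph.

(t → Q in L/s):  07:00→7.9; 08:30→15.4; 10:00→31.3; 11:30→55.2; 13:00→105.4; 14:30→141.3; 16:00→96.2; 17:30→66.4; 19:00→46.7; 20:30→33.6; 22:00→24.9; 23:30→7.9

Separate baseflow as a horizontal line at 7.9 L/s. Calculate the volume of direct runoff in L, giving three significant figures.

V ≈ 2.90 × 10^6 L

Direct-runoff ordinates (Q − Q_b): 0.0, 7.5, 23.4, 47.3, 97.5, 133.4, 88.3, 58.5, 38.8, 25.7, 17.0, 0.0 L/s.
ΣQ_DR = 537.4 L/s.
With Δt = 1.5 h = 5400 s, V = ΣQ_DR · Δt = 537.4 × 5400 = 2.90 × 10^6 L.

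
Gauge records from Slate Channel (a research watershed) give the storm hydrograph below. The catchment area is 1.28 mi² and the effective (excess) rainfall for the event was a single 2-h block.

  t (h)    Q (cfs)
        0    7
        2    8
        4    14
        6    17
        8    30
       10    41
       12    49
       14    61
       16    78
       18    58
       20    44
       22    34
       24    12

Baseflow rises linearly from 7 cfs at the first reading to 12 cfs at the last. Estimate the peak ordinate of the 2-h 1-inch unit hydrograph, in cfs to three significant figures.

Direct runoff: 0.00, 0.58, 6.17, 8.75, 21.33, 31.92, 39.50, 51.08, 67.67, 47.25, 32.83, 22.42, 0.00 cfs; ΣQ_DR = 329.5 cfs, peak = 67.67 cfs.
Runoff depth d = ΣQ_DR·Δt / A = 329.5 × 7200 / (1.28 mi²) = 0.7978 in.
The 1-inch UH is the DRH scaled by (1 in)/d, so U_p = 67.67 × 1/0.7978 = 84.8 cfs.

U_p ≈ 84.8 cfs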